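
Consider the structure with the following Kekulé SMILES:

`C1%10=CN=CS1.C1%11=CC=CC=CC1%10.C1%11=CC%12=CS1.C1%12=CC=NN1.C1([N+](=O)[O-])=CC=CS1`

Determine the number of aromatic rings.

4

The SMILES encodes a five-membered ring with a sulfur at position 1 and a nitrogen at position 3 (in a C=N bond), with two double bonds; a seven-membered carbon ring with three C=C double bonds and one sp³ carbon; a five-membered ring of four carbons and one sulfur, with two C=C double bonds; a five-membered ring with two adjacent nitrogens (one bearing H, one in a double bond) and two double bonds; a five-membered ring of four carbons and one sulfur, with two C=C double bonds.
The 5-membered ring with one sulfur and one =N– has a continuous p-orbital overlap around the ring; 2 ring double bonds (4 π electrons) plus a heteroatom lone pair (2) give 6 π electrons. 6 = 4(1)+2, so it is aromatic (thiazole).
The 7-membered ring has one sp³ carbon, so it is not fully conjugated — not aromatic (cycloheptatriene).
The 5-membered ring with one sulfur is fully conjugated (every ring atom contributes a p orbital); 2 ring double bonds (4 π electrons) plus a heteroatom lone pair (2) give 6 π electrons. Since 6 = 4n+2 (n=1), it is aromatic (thiophene).
The 5-membered ring with two adjacent nitrogens (one N–H, one =N–) has a continuous p-orbital overlap around the ring; 2 ring double bonds (4 π electrons) plus a heteroatom lone pair (2) give 6 π electrons. Since 6 = 4n+2 (n=1), it is aromatic (pyrazole).
The second 5-membered ring with one sulfur is planar and fully conjugated; 2 ring double bonds (4 π electrons) plus a heteroatom lone pair (2) give 6 π electrons. Since 6 = 4n+2 (n=1), it is aromatic (thiophene).
4 of the 5 rings are aromatic. Total: 4.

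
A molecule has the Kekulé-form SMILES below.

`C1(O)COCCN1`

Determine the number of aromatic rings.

The SMILES encodes a six-membered saturated ring with an oxygen and an N–H nitrogen at positions 1 and 4.
The 6-membered ring with one oxygen and one N–H (1,4) has only sp³ atoms, so it is not fully conjugated — not aromatic (morpholine).

0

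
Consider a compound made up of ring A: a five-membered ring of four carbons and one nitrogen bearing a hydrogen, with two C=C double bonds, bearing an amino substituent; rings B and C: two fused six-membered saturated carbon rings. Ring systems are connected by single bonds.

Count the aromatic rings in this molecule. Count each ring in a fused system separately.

1

Ring A is fully conjugated (every ring atom contributes a p orbital); 2 ring double bonds (4 π electrons) plus a heteroatom lone pair (2) give 6 π electrons. That satisfies 4n+2 with n=1, so ring A is aromatic (pyrrole).
Ring B has only sp³ atoms, so it is not fully conjugated — not aromatic (cyclohexane ring).
Ring C has only sp³ atoms, so it is not fully conjugated — not aromatic (cyclohexane ring).
Aromatic: A. Total: 1.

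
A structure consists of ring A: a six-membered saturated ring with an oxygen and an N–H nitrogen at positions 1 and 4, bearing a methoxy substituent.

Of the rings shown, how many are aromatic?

Ring A has only sp³ atoms, so it is not fully conjugated — not aromatic (morpholine).

0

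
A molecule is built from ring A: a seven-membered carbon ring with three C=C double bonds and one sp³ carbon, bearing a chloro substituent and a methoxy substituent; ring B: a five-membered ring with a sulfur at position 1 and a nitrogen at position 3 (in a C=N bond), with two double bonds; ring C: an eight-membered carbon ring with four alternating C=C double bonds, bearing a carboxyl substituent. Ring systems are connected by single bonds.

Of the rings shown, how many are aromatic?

Ring A has one sp³ carbon, so it is not fully conjugated — not aromatic (cycloheptatriene).
Ring B is planar and fully conjugated; 2 ring double bonds (4 π electrons) plus a heteroatom lone pair (2) give 6 π electrons. Since 6 = 4n+2 (n=1), ring B is aromatic (thiazole).
Ring C has only sp² ring atoms; a planar conformation would have a fully conjugated π system of 8 electrons. But 8 = 4(2), which is 4n not 4n+2, so ring C is not aromatic (cyclooctatetraene) — cyclooctatetraene distorts into a non-planar tub to avoid antiaromaticity.
Aromatic: B. Total: 1.

1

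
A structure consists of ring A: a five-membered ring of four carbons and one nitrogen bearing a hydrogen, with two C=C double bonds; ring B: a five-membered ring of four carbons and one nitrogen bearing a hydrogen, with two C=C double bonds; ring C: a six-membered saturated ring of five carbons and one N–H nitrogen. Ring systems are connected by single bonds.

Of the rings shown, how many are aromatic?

Ring A has a continuous p-orbital overlap around the ring; 2 ring double bonds (4 π electrons) plus a heteroatom lone pair (2) give 6 π electrons. That satisfies 4n+2 with n=1, so ring A is aromatic (pyrrole).
Ring B is fully conjugated (every ring atom contributes a p orbital); 2 ring double bonds (4 π electrons) plus a heteroatom lone pair (2) give 6 π electrons. That satisfies 4n+2 with n=1, so ring B is aromatic (pyrrole).
Ring C has only sp³ atoms, so it is not fully conjugated — not aromatic (piperidine).
Aromatic: A, B. Total: 2.

2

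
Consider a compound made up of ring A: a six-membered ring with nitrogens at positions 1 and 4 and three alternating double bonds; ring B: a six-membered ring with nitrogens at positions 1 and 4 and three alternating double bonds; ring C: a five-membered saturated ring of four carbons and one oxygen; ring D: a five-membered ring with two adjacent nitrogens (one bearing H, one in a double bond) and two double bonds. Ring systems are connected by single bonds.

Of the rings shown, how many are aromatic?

Ring A is fully conjugated (every ring atom contributes a p orbital); 3 ring double bonds give 6 π electrons. That satisfies 4n+2 with n=1, so ring A is aromatic (pyrazine).
Ring B is fully conjugated (every ring atom contributes a p orbital); 3 ring double bonds give 6 π electrons. That satisfies 4n+2 with n=1, so ring B is aromatic (pyrazine).
Ring C has only sp³ atoms, so it is not fully conjugated — not aromatic (tetrahydrofuran).
Ring D is fully conjugated (every ring atom contributes a p orbital); 2 ring double bonds (4 π electrons) plus a heteroatom lone pair (2) give 6 π electrons. That satisfies 4n+2 with n=1, so ring D is aromatic (pyrazole).
Aromatic: A, B, D. Total: 3.

3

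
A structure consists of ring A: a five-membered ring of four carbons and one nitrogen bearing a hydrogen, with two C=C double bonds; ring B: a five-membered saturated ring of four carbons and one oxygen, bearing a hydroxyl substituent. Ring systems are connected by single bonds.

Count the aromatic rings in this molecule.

1

Ring A has a continuous p-orbital overlap around the ring; 2 ring double bonds (4 π electrons) plus a heteroatom lone pair (2) give 6 π electrons. Since 6 = 4n+2 (n=1), ring A is aromatic (pyrrole).
Ring B has only sp³ atoms, so it is not fully conjugated — not aromatic (tetrahydrofuran).
Aromatic: A. Total: 1.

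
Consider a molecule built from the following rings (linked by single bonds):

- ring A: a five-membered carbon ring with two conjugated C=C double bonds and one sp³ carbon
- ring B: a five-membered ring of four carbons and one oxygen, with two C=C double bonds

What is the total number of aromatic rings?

1

Ring A has one sp³ carbon, so it is not fully conjugated — not aromatic (cyclopentadiene).
Ring B is fully conjugated (every ring atom contributes a p orbital); 2 ring double bonds (4 π electrons) plus a heteroatom lone pair (2) give 6 π electrons. That satisfies 4n+2 with n=1, so ring B is aromatic (furan).
Aromatic: B. Total: 1.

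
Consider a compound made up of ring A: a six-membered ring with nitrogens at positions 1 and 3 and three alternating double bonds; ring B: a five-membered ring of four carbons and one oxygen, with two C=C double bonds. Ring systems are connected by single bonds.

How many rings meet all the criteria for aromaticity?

Ring A is planar and fully conjugated; 3 ring double bonds give 6 π electrons. That satisfies 4n+2 with n=1, so ring A is aromatic (pyrimidine).
Ring B has a continuous p-orbital overlap around the ring; 2 ring double bonds (4 π electrons) plus a heteroatom lone pair (2) give 6 π electrons. 6 = 4(1)+2, so ring B is aromatic (furan).
Aromatic: A, B. Total: 2.

2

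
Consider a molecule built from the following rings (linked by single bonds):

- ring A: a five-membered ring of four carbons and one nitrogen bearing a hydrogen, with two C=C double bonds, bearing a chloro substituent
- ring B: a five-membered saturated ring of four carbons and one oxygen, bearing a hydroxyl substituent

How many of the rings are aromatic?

1

Ring A is fully conjugated (every ring atom contributes a p orbital); 2 ring double bonds (4 π electrons) plus a heteroatom lone pair (2) give 6 π electrons. 6 = 4(1)+2, so ring A is aromatic (pyrrole).
Ring B has only sp³ atoms, so it is not fully conjugated — not aromatic (tetrahydrofuran).
Aromatic: A. Total: 1.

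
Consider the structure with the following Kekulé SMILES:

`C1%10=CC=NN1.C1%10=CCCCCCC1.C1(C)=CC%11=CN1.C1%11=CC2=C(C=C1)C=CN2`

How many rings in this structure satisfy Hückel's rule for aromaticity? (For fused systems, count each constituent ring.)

The SMILES encodes a five-membered ring with two adjacent nitrogens (one bearing H, one in a double bond) and two double bonds; an eight-membered carbon ring with one C=C double bond; a five-membered ring of four carbons and one nitrogen bearing a hydrogen, with two C=C double bonds; a six-membered carbon ring with three alternating C=C double bonds, fused to a five-membered ring containing one N–H nitrogen and two C=C double bonds.
The 5-membered ring with two adjacent nitrogens (one N–H, one =N–) is planar and fully conjugated; 2 ring double bonds (4 π electrons) plus a heteroatom lone pair (2) give 6 π electrons. 6 = 4(1)+2, so it is aromatic (pyrazole).
The 8-membered ring has six sp³ carbons, so it is not fully conjugated — not aromatic (cyclooctene).
The 5-membered ring with one N–H has a continuous p-orbital overlap around the ring; 2 ring double bonds (4 π electrons) plus a heteroatom lone pair (2) give 6 π electrons. Since 6 = 4n+2 (n=1), it is aromatic (pyrrole).
The fused 6/5-membered bicyclic (with one N–H) is a single π system with 9 sp² atoms and 10 π electrons from ring double bonds plus a heteroatom lone pair. 10 = 4(2)+2, so the system is aromatic and both rings count as aromatic (indole).
4 of the 5 rings are aromatic. Total: 4.

4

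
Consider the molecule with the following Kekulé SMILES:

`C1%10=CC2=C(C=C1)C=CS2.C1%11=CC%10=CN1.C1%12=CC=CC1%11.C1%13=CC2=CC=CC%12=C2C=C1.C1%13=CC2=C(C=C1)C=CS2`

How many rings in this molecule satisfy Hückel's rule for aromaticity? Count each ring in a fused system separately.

The SMILES encodes a six-membered carbon ring with three alternating C=C double bonds, fused to a five-membered ring containing one sulfur and two C=C double bonds; a five-membered ring of four carbons and one nitrogen bearing a hydrogen, with two C=C double bonds; a five-membered carbon ring with two conjugated C=C double bonds and one sp³ carbon; two fused six-membered carbon rings, each with three alternating C=C double bonds; a six-membered carbon ring with three alternating C=C double bonds, fused to a five-membered ring containing one sulfur and two C=C double bonds.
The fused 6/5-membered bicyclic (with one sulfur) is a single π system with 9 sp² atoms and 10 π electrons from ring double bonds plus a heteroatom lone pair. 10 = 4(2)+2, so the system is aromatic and both rings count as aromatic (benzothiophene).
The 5-membered ring with one N–H has a continuous p-orbital overlap around the ring; 2 ring double bonds (4 π electrons) plus a heteroatom lone pair (2) give 6 π electrons. 6 = 4(1)+2, so it is aromatic (pyrrole).
The 5-membered ring has one sp³ carbon, so it is not fully conjugated — not aromatic (cyclopentadiene).
The fused 6/6-membered bicyclic is a single π system with 10 sp² atoms and 10 π electrons from ring double bonds. 10 = 4(2)+2, so the system is aromatic and both rings count as aromatic (naphthalene).
The fused 6/5-membered bicyclic (with one sulfur) is a single π system with 9 sp² atoms and 10 π electrons from ring double bonds plus a heteroatom lone pair. 10 = 4(2)+2, so the system is aromatic and both rings count as aromatic (benzothiophene).
7 of the 8 rings are aromatic. Total: 7.

7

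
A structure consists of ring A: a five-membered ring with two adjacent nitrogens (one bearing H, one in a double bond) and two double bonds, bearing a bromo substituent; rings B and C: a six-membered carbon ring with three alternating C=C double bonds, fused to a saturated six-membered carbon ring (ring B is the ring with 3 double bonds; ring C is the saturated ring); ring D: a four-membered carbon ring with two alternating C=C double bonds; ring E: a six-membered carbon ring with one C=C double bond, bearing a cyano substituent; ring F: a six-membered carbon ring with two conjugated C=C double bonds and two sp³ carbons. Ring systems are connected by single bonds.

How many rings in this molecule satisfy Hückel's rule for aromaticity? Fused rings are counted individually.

Ring A is fully conjugated (every ring atom contributes a p orbital); 2 ring double bonds (4 π electrons) plus a heteroatom lone pair (2) give 6 π electrons. Since 6 = 4n+2 (n=1), ring A is aromatic (pyrazole).
Ring B has a continuous p-orbital overlap around the ring; 3 ring double bonds give 6 π electrons. Since 6 = 4n+2 (n=1), ring B is aromatic (benzene ring).
Ring C has four sp³ carbons, so it is not fully conjugated — not aromatic (cyclohexane ring).
Ring D has only sp² ring atoms; a planar conformation would have a fully conjugated π system of 4 electrons. But 4 = 4(1), which is 4n not 4n+2, so ring D is not aromatic (cyclobutadiene) — cyclobutadiene is antiaromatic and distorts to a rectangle.
Ring E has four sp³ carbons, so it is not fully conjugated — not aromatic (cyclohexene).
Ring F has two sp³ carbons, so it is not fully conjugated — not aromatic (1,3-cyclohexadiene).
Aromatic: A, B. Total: 2.

2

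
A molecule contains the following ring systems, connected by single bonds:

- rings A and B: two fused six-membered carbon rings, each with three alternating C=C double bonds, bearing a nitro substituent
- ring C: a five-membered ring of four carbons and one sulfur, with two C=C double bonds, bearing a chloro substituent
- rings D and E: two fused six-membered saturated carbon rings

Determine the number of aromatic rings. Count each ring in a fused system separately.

3

Rings A and B form a fused bicyclic system with 10 sp² atoms and 10 π electrons from ring double bonds. 10 = 4(2)+2, so the system is aromatic and both rings count as aromatic (naphthalene).
Ring C has a continuous p-orbital overlap around the ring; 2 ring double bonds (4 π electrons) plus a heteroatom lone pair (2) give 6 π electrons. Since 6 = 4n+2 (n=1), ring C is aromatic (thiophene).
Ring D has only sp³ atoms, so it is not fully conjugated — not aromatic (cyclohexane ring).
Ring E has only sp³ atoms, so it is not fully conjugated — not aromatic (cyclohexane ring).
Aromatic: A, B, C. Total: 3.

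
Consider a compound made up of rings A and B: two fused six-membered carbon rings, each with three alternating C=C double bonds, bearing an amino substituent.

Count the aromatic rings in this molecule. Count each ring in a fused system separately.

Rings A and B form a fused bicyclic system with 10 sp² atoms and 10 π electrons from ring double bonds. 10 = 4(2)+2, so the system is aromatic and both rings count as aromatic (naphthalene).
Aromatic: A, B. Total: 2.

2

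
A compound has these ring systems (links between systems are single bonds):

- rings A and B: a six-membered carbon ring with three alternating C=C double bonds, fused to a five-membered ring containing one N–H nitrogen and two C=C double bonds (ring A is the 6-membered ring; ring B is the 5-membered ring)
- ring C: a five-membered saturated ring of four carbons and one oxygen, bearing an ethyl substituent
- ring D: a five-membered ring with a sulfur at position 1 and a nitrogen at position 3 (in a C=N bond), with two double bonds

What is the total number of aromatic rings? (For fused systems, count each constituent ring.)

3

Rings A and B form a fused bicyclic system (with one N–H) with 9 sp² atoms and 10 π electrons from ring double bonds plus a heteroatom lone pair. 10 = 4(2)+2, so the system is aromatic and both rings count as aromatic (indole).
Ring C has only sp³ atoms, so it is not fully conjugated — not aromatic (tetrahydrofuran).
Ring D is fully conjugated (every ring atom contributes a p orbital); 2 ring double bonds (4 π electrons) plus a heteroatom lone pair (2) give 6 π electrons. That satisfies 4n+2 with n=1, so ring D is aromatic (thiazole).
Aromatic: A, B, D. Total: 3.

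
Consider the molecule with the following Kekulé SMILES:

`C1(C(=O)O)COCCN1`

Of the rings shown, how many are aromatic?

The SMILES encodes a six-membered saturated ring with an oxygen and an N–H nitrogen at positions 1 and 4.
The 6-membered ring with one oxygen and one N–H (1,4) has only sp³ atoms, so it is not fully conjugated — not aromatic (morpholine).

0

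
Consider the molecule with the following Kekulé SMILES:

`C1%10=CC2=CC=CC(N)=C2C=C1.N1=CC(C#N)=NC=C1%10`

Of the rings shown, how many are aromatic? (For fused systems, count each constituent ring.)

The SMILES encodes two fused six-membered carbon rings, each with three alternating C=C double bonds; a six-membered ring with nitrogens at positions 1 and 4 and three alternating double bonds.
The fused 6/6-membered bicyclic is a single π system with 10 sp² atoms and 10 π electrons from ring double bonds. 10 = 4(2)+2, so the system is aromatic and both rings count as aromatic (naphthalene).
The 6-membered ring with two nitrogens (1,4) is planar and fully conjugated; 3 ring double bonds give 6 π electrons. 6 = 4(1)+2, so it is aromatic (pyrazine).
3 of the 3 rings are aromatic. Total: 3.

3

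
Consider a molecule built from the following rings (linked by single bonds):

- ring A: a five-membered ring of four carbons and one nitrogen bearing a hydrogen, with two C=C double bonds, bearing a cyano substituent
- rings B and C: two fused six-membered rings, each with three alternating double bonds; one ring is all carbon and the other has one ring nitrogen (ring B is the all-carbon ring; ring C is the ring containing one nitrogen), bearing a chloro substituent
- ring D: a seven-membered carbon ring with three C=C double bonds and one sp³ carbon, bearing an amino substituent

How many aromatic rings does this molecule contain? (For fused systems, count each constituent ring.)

3

Ring A has a continuous p-orbital overlap around the ring; 2 ring double bonds (4 π electrons) plus a heteroatom lone pair (2) give 6 π electrons. That satisfies 4n+2 with n=1, so ring A is aromatic (pyrrole).
Rings B and C form a fused bicyclic system (with one nitrogen) with 10 sp² atoms and 10 π electrons from ring double bonds. 10 = 4(2)+2, so the system is aromatic and both rings count as aromatic (quinoline).
Ring D has one sp³ carbon, so it is not fully conjugated — not aromatic (cycloheptatriene).
Aromatic: A, B, C. Total: 3.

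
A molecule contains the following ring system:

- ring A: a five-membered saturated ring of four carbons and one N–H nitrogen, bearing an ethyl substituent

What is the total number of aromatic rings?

0

Ring A has only sp³ atoms, so it is not fully conjugated — not aromatic (pyrrolidine).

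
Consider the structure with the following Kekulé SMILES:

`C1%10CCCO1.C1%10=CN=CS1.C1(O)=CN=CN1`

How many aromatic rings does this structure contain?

2

The SMILES encodes a five-membered saturated ring of four carbons and one oxygen; a five-membered ring with a sulfur at position 1 and a nitrogen at position 3 (in a C=N bond), with two double bonds; a five-membered ring with nitrogens at positions 1 and 3 (one bearing H, one in a C=N bond) and two double bonds.
The 5-membered ring with one oxygen has only sp³ atoms, so it is not fully conjugated — not aromatic (tetrahydrofuran).
The 5-membered ring with one sulfur and one =N– is fully conjugated (every ring atom contributes a p orbital); 2 ring double bonds (4 π electrons) plus a heteroatom lone pair (2) give 6 π electrons. Since 6 = 4n+2 (n=1), it is aromatic (thiazole).
The 5-membered ring with two nitrogens (one N–H, one =N–) has a continuous p-orbital overlap around the ring; 2 ring double bonds (4 π electrons) plus a heteroatom lone pair (2) give 6 π electrons. 6 = 4(1)+2, so it is aromatic (imidazole).
2 of the 3 rings are aromatic. Total: 2.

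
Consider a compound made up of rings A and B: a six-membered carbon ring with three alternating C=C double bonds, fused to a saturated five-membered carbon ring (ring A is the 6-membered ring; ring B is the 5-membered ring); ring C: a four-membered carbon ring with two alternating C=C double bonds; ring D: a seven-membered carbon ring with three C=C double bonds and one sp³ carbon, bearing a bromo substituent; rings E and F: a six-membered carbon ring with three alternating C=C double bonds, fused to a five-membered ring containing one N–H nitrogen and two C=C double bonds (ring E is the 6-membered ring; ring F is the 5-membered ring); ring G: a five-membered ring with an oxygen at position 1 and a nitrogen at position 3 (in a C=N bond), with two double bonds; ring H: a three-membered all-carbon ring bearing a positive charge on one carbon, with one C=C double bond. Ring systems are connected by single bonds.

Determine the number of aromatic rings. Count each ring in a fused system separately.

5

Ring A is planar and fully conjugated; 3 ring double bonds give 6 π electrons. Since 6 = 4n+2 (n=1), ring A is aromatic (benzene ring).
Ring B has three sp³ carbons, so it is not fully conjugated — not aromatic (cyclopentane ring).
Ring C has only sp² ring atoms; a planar conformation would have a fully conjugated π system of 4 electrons. But 4 = 4(1), which is 4n not 4n+2, so ring C is not aromatic (cyclobutadiene) — cyclobutadiene is antiaromatic and distorts to a rectangle.
Ring D has one sp³ carbon, so it is not fully conjugated — not aromatic (cycloheptatriene).
Rings E and F form a fused bicyclic system (with one N–H) with 9 sp² atoms and 10 π electrons from ring double bonds plus a heteroatom lone pair. 10 = 4(2)+2, so the system is aromatic and both rings count as aromatic (indole).
Ring G is fully conjugated (every ring atom contributes a p orbital); 2 ring double bonds (4 π electrons) plus a heteroatom lone pair (2) give 6 π electrons. Since 6 = 4n+2 (n=1), ring G is aromatic (oxazole).
Ring H is planar and fully conjugated; 1 ring double bond (2 π electrons) plus the carbocation's empty p orbital (0, but keeps the ring conjugated) give 2 π electrons. That satisfies 4n+2 with n=0, so ring H is aromatic (cyclopropenyl cation).
Aromatic: A, E, F, G, H. Total: 5.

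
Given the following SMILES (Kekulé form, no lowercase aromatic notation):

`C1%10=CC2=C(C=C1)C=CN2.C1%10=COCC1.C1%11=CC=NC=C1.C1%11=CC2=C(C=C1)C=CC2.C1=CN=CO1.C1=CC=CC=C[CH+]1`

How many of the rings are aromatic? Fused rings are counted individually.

6

The SMILES encodes a six-membered carbon ring with three alternating C=C double bonds, fused to a five-membered ring containing one N–H nitrogen and two C=C double bonds; a five-membered ring of four carbons and one oxygen, with one C=C double bond and two sp³ carbons; a six-membered ring of five carbons and one nitrogen with three alternating double bonds; a six-membered carbon ring with three alternating C=C double bonds, fused to a five-membered carbon ring containing one C=C double bond and one sp³ carbon; a five-membered ring with an oxygen at position 1 and a nitrogen at position 3 (in a C=N bond), with two double bonds; a seven-membered all-carbon ring bearing a positive charge on one carbon, with three C=C double bonds.
The fused 6/5-membered bicyclic (with one N–H) is a single π system with 9 sp² atoms and 10 π electrons from ring double bonds plus a heteroatom lone pair. 10 = 4(2)+2, so the system is aromatic and both rings count as aromatic (indole).
The 5-membered ring with one oxygen has two sp³ carbons, so it is not fully conjugated — not aromatic (2,3-dihydrofuran).
The 6-membered ring with one nitrogen is planar and fully conjugated; 3 ring double bonds give 6 π electrons. Since 6 = 4n+2 (n=1), it is aromatic (pyridine).
The 6-membered ring has a continuous p-orbital overlap around the ring; 3 ring double bonds give 6 π electrons. That satisfies 4n+2 with n=1, so it is aromatic (benzene ring).
The 5-membered ring has one sp³ carbon, so it is not fully conjugated — not aromatic (cyclopentene ring).
The 5-membered ring with one oxygen and one =N– is planar and fully conjugated; 2 ring double bonds (4 π electrons) plus a heteroatom lone pair (2) give 6 π electrons. 6 = 4(1)+2, so it is aromatic (oxazole).
The 7-membered ring is planar and fully conjugated; 3 ring double bonds (6 π electrons) plus the carbocation's empty p orbital (0, but keeps the ring conjugated) give 6 π electrons. Since 6 = 4n+2 (n=1), it is aromatic (tropylium cation).
6 of the 8 rings are aromatic. Total: 6.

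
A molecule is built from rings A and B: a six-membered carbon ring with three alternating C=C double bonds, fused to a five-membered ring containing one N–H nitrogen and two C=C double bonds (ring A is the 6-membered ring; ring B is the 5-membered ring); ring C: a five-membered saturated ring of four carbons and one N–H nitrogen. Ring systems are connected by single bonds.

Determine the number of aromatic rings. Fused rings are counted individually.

2

Rings A and B form a fused bicyclic system (with one N–H) with 9 sp² atoms and 10 π electrons from ring double bonds plus a heteroatom lone pair. 10 = 4(2)+2, so the system is aromatic and both rings count as aromatic (indole).
Ring C has only sp³ atoms, so it is not fully conjugated — not aromatic (pyrrolidine).
Aromatic: A, B. Total: 2.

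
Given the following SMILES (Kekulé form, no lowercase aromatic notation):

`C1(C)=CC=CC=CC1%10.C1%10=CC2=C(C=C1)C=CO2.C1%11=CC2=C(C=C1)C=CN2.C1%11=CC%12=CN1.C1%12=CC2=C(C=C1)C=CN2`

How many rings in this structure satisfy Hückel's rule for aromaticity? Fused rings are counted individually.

The SMILES encodes a seven-membered carbon ring with three C=C double bonds and one sp³ carbon; a six-membered carbon ring with three alternating C=C double bonds, fused to a five-membered ring containing one oxygen and two C=C double bonds; a six-membered carbon ring with three alternating C=C double bonds, fused to a five-membered ring containing one N–H nitrogen and two C=C double bonds; a five-membered ring of four carbons and one nitrogen bearing a hydrogen, with two C=C double bonds; a six-membered carbon ring with three alternating C=C double bonds, fused to a five-membered ring containing one N–H nitrogen and two C=C double bonds.
The 7-membered ring has one sp³ carbon, so it is not fully conjugated — not aromatic (cycloheptatriene).
The fused 6/5-membered bicyclic (with one oxygen) is a single π system with 9 sp² atoms and 10 π electrons from ring double bonds plus a heteroatom lone pair. 10 = 4(2)+2, so the system is aromatic and both rings count as aromatic (benzofuran).
The fused 6/5-membered bicyclic (with one N–H) is a single π system with 9 sp² atoms and 10 π electrons from ring double bonds plus a heteroatom lone pair. 10 = 4(2)+2, so the system is aromatic and both rings count as aromatic (indole).
The 5-membered ring with one N–H is fully conjugated (every ring atom contributes a p orbital); 2 ring double bonds (4 π electrons) plus a heteroatom lone pair (2) give 6 π electrons. 6 = 4(1)+2, so it is aromatic (pyrrole).
The fused 6/5-membered bicyclic (with one N–H) is a single π system with 9 sp² atoms and 10 π electrons from ring double bonds plus a heteroatom lone pair. 10 = 4(2)+2, so the system is aromatic and both rings count as aromatic (indole).
7 of the 8 rings are aromatic. Total: 7.

7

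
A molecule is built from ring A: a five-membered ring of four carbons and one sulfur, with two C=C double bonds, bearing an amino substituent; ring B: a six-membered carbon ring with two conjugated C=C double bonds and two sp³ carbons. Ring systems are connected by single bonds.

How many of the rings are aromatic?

1

Ring A is planar and fully conjugated; 2 ring double bonds (4 π electrons) plus a heteroatom lone pair (2) give 6 π electrons. 6 = 4(1)+2, so ring A is aromatic (thiophene).
Ring B has two sp³ carbons, so it is not fully conjugated — not aromatic (1,3-cyclohexadiene).
Aromatic: A. Total: 1.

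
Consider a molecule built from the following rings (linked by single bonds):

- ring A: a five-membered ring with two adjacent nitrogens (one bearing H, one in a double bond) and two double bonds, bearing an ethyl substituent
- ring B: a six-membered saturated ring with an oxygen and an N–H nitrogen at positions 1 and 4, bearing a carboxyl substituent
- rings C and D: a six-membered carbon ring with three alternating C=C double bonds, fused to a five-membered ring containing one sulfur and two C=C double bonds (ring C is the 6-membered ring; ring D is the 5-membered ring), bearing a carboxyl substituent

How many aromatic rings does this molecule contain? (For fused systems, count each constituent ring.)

Ring A has a continuous p-orbital overlap around the ring; 2 ring double bonds (4 π electrons) plus a heteroatom lone pair (2) give 6 π electrons. That satisfies 4n+2 with n=1, so ring A is aromatic (pyrazole).
Ring B has only sp³ atoms, so it is not fully conjugated — not aromatic (morpholine).
Rings C and D form a fused bicyclic system (with one sulfur) with 9 sp² atoms and 10 π electrons from ring double bonds plus a heteroatom lone pair. 10 = 4(2)+2, so the system is aromatic and both rings count as aromatic (benzothiophene).
Aromatic: A, C, D. Total: 3.

3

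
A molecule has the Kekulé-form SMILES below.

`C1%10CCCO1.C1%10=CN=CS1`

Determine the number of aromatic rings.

1

The SMILES encodes a five-membered saturated ring of four carbons and one oxygen; a five-membered ring with a sulfur at position 1 and a nitrogen at position 3 (in a C=N bond), with two double bonds.
The 5-membered ring with one oxygen has only sp³ atoms, so it is not fully conjugated — not aromatic (tetrahydrofuran).
The 5-membered ring with one sulfur and one =N– is planar and fully conjugated; 2 ring double bonds (4 π electrons) plus a heteroatom lone pair (2) give 6 π electrons. Since 6 = 4n+2 (n=1), it is aromatic (thiazole).
1 of the 2 rings is aromatic. Total: 1.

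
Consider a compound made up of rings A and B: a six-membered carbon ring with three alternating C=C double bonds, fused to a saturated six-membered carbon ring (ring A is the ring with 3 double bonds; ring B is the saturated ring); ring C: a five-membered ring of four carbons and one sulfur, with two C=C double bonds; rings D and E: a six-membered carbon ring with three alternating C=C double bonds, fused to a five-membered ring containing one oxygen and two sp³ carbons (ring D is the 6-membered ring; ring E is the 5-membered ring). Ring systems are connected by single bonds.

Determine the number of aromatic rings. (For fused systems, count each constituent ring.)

Ring A has a continuous p-orbital overlap around the ring; 3 ring double bonds give 6 π electrons. That satisfies 4n+2 with n=1, so ring A is aromatic (benzene ring).
Ring B has four sp³ carbons, so it is not fully conjugated — not aromatic (cyclohexane ring).
Ring C is fully conjugated (every ring atom contributes a p orbital); 2 ring double bonds (4 π electrons) plus a heteroatom lone pair (2) give 6 π electrons. Since 6 = 4n+2 (n=1), ring C is aromatic (thiophene).
Ring D is fully conjugated (every ring atom contributes a p orbital); 3 ring double bonds give 6 π electrons. 6 = 4(1)+2, so ring D is aromatic (benzene ring).
Ring E has two sp³ carbons, so it is not fully conjugated — not aromatic (oxolane ring).
Aromatic: A, C, D. Total: 3.

3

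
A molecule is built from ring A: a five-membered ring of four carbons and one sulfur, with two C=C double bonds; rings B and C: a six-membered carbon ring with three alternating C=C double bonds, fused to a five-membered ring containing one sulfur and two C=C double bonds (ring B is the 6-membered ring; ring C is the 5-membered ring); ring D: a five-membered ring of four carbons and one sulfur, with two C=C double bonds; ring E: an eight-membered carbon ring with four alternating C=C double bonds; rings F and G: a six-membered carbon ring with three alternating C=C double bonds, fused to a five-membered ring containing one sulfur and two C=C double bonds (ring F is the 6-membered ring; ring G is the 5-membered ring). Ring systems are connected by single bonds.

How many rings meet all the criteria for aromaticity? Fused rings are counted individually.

Ring A is fully conjugated (every ring atom contributes a p orbital); 2 ring double bonds (4 π electrons) plus a heteroatom lone pair (2) give 6 π electrons. Since 6 = 4n+2 (n=1), ring A is aromatic (thiophene).
Rings B and C form a fused bicyclic system (with one sulfur) with 9 sp² atoms and 10 π electrons from ring double bonds plus a heteroatom lone pair. 10 = 4(2)+2, so the system is aromatic and both rings count as aromatic (benzothiophene).
Ring D has a continuous p-orbital overlap around the ring; 2 ring double bonds (4 π electrons) plus a heteroatom lone pair (2) give 6 π electrons. That satisfies 4n+2 with n=1, so ring D is aromatic (thiophene).
Ring E has only sp² ring atoms; a planar conformation would have a fully conjugated π system of 8 electrons. But 8 = 4(2), which is 4n not 4n+2, so ring E is not aromatic (cyclooctatetraene) — cyclooctatetraene distorts into a non-planar tub to avoid antiaromaticity.
Rings F and G form a fused bicyclic system (with one sulfur) with 9 sp² atoms and 10 π electrons from ring double bonds plus a heteroatom lone pair. 10 = 4(2)+2, so the system is aromatic and both rings count as aromatic (benzothiophene).
Aromatic: A, B, C, D, F, G. Total: 6.

6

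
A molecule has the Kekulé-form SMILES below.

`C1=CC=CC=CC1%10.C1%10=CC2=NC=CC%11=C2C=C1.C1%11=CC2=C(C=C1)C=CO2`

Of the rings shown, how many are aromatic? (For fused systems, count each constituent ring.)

4

The SMILES encodes a seven-membered carbon ring with three C=C double bonds and one sp³ carbon; two fused six-membered rings, each with three alternating double bonds; one ring is all carbon and the other has one ring nitrogen; a six-membered carbon ring with three alternating C=C double bonds, fused to a five-membered ring containing one oxygen and two C=C double bonds.
The 7-membered ring has one sp³ carbon, so it is not fully conjugated — not aromatic (cycloheptatriene).
The fused 6/6-membered bicyclic (with one nitrogen) is a single π system with 10 sp² atoms and 10 π electrons from ring double bonds. 10 = 4(2)+2, so the system is aromatic and both rings count as aromatic (quinoline).
The fused 6/5-membered bicyclic (with one oxygen) is a single π system with 9 sp² atoms and 10 π electrons from ring double bonds plus a heteroatom lone pair. 10 = 4(2)+2, so the system is aromatic and both rings count as aromatic (benzofuran).
4 of the 5 rings are aromatic. Total: 4.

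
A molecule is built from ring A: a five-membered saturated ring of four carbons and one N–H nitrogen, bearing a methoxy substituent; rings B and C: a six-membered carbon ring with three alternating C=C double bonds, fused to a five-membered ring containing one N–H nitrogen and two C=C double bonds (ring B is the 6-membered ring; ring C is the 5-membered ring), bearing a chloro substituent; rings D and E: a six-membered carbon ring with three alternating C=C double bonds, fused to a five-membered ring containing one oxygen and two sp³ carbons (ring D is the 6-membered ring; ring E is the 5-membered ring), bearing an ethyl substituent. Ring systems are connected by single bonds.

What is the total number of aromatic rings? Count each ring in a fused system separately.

3

Ring A has only sp³ atoms, so it is not fully conjugated — not aromatic (pyrrolidine).
Rings B and C form a fused bicyclic system (with one N–H) with 9 sp² atoms and 10 π electrons from ring double bonds plus a heteroatom lone pair. 10 = 4(2)+2, so the system is aromatic and both rings count as aromatic (indole).
Ring D has a continuous p-orbital overlap around the ring; 3 ring double bonds give 6 π electrons. 6 = 4(1)+2, so ring D is aromatic (benzene ring).
Ring E has two sp³ carbons, so it is not fully conjugated — not aromatic (oxolane ring).
Aromatic: B, C, D. Total: 3.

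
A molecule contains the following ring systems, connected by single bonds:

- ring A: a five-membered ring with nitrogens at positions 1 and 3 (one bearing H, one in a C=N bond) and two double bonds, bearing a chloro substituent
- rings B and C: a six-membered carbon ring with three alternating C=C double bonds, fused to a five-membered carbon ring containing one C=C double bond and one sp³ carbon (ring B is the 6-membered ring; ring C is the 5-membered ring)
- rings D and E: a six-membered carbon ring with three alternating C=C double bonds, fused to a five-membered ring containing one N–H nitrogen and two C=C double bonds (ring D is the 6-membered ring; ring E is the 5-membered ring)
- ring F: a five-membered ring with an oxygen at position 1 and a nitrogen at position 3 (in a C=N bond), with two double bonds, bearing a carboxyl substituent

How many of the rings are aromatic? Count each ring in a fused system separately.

5

Ring A is planar and fully conjugated; 2 ring double bonds (4 π electrons) plus a heteroatom lone pair (2) give 6 π electrons. 6 = 4(1)+2, so ring A is aromatic (imidazole).
Ring B is fully conjugated (every ring atom contributes a p orbital); 3 ring double bonds give 6 π electrons. 6 = 4(1)+2, so ring B is aromatic (benzene ring).
Ring C has one sp³ carbon, so it is not fully conjugated — not aromatic (cyclopentene ring).
Rings D and E form a fused bicyclic system (with one N–H) with 9 sp² atoms and 10 π electrons from ring double bonds plus a heteroatom lone pair. 10 = 4(2)+2, so the system is aromatic and both rings count as aromatic (indole).
Ring F is fully conjugated (every ring atom contributes a p orbital); 2 ring double bonds (4 π electrons) plus a heteroatom lone pair (2) give 6 π electrons. Since 6 = 4n+2 (n=1), ring F is aromatic (oxazole).
Aromatic: A, B, D, E, F. Total: 5.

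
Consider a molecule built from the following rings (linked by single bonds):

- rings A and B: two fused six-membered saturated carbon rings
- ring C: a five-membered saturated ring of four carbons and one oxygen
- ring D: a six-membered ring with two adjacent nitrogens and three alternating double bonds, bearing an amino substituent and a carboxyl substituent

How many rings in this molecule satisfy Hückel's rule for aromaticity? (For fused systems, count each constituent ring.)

1

Ring A has only sp³ atoms, so it is not fully conjugated — not aromatic (cyclohexane ring).
Ring B has only sp³ atoms, so it is not fully conjugated — not aromatic (cyclohexane ring).
Ring C has only sp³ atoms, so it is not fully conjugated — not aromatic (tetrahydrofuran).
Ring D has a continuous p-orbital overlap around the ring; 3 ring double bonds give 6 π electrons. 6 = 4(1)+2, so ring D is aromatic (pyridazine).
Aromatic: D. Total: 1.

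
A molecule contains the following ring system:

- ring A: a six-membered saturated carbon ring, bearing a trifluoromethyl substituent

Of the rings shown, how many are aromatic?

Ring A has only sp³ atoms, so it is not fully conjugated — not aromatic (cyclohexane).

0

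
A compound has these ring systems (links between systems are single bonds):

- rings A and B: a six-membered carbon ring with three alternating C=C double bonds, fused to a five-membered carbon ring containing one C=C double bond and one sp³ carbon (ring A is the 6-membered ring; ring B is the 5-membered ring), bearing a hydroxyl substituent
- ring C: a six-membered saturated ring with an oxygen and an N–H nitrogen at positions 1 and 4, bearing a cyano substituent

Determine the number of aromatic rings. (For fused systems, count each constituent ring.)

1

Ring A is planar and fully conjugated; 3 ring double bonds give 6 π electrons. Since 6 = 4n+2 (n=1), ring A is aromatic (benzene ring).
Ring B has one sp³ carbon, so it is not fully conjugated — not aromatic (cyclopentene ring).
Ring C has only sp³ atoms, so it is not fully conjugated — not aromatic (morpholine).
Aromatic: A. Total: 1.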